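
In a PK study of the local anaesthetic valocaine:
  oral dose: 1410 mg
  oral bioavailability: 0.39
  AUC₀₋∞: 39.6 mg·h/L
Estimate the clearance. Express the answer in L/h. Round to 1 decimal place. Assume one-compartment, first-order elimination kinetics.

CL = F·Dose / AUC = 0.39 × 1410 / 39.6 = 13.89 L/h

13.9 L/h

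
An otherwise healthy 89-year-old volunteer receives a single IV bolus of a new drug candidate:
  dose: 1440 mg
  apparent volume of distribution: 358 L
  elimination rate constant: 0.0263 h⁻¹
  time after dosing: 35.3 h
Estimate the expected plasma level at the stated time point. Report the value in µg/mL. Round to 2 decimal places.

C₀ = Dose / Vd = 1440 / 358 = 4.022 mg/L
C = C₀ · e^(−k·t) = 4.022 × e^(−0.02630 × 35.3)
  = 4.022 × 0.3952 = 1.589 mg/L
(1.589 mg/L = 1.589 µg/mL)

1.59 µg/mL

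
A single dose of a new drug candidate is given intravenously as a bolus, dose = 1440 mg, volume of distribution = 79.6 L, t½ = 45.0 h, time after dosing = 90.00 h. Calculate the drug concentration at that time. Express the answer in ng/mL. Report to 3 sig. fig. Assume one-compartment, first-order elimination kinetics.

C₀ = Dose / Vd = 1440 / 79.6 = 18.09 mg/L
k = ln2 / t½ = 0.693147 / 45.0 = 0.01540 h⁻¹
t / t½ = 90.00 / 45.0 = 2 half-lives
C = C₀ × (1/2)^2 = 18.09 × 0.2500 = 4.523 mg/L
Convert: 4.523 mg/L × 1000 = 4523 ng/mL

4520 ng/mL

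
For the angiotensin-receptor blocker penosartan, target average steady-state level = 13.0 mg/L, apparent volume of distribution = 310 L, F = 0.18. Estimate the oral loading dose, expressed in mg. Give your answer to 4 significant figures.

22390 mg

LD = Css × Vd / F = 13.0 × 310 / 0.18 = 22390 mg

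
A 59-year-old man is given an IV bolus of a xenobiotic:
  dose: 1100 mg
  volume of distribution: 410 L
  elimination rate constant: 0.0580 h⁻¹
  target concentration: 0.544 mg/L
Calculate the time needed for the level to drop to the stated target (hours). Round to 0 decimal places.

28 h

C₀ = Dose / Vd = 1100 / 410 = 2.683 mg/L
t = ln(C₀ / C) / k = ln(2.683 / 0.544) / 0.05800
  = ln(4.932) / 0.05800 = 1.596 / 0.05800 = 27.52 h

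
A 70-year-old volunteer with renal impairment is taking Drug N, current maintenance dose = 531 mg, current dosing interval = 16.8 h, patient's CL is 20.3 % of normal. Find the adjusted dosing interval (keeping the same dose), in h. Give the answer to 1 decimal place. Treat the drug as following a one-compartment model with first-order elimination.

To keep the same average steady-state level, dosing rate must scale with clearance.
CL ratio = 20.3 / 100 = 0.2030
New interval (same dose) = 16.8 / 0.2030 = 82.76 h

82.8 h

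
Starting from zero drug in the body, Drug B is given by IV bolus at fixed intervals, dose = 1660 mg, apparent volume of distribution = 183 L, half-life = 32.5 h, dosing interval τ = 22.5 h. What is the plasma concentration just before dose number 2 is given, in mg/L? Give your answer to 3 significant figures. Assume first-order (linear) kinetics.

C₀ per dose = Dose / Vd = 1660 / 183 = 9.071 mg/L
k = ln2 / t½ = 0.693147 / 32.5 = 0.02133 h⁻¹
Fraction remaining after one interval: r = e^(−kτ) = e^(−0.02133 × 22.5) = 0.6188
Before dose 2, 1 dose has been given (aged 1τ).
C_trough = C₀ × r = 9.071 × 0.6188 = 5.613 mg/L

5.61 mg/L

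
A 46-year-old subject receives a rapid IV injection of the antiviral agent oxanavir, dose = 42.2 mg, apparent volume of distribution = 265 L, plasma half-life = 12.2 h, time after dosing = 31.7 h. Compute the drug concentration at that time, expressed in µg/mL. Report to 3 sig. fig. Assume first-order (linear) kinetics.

0.0263 µg/mL

C₀ = Dose / Vd = 42.20 / 265 = 0.1592 mg/L
k = ln2 / t½ = 0.693147 / 12.2 = 0.05682 h⁻¹
C = C₀ · e^(−k·t) = 0.1592 × e^(−0.05682 × 31.7)
  = 0.1592 × 0.1651 = 0.02628 mg/L
(0.02628 mg/L = 0.02628 µg/mL)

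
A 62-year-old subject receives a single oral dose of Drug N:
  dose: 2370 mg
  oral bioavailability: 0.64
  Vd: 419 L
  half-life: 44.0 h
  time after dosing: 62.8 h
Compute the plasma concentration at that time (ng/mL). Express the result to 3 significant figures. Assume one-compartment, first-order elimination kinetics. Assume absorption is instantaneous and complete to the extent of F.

Amount reaching circulation = F × Dose = 0.64 × 2370 = 1517 mg
C₀ = F·Dose / Vd = 1517 / 419 = 3.621 mg/L
k = ln2 / t½ = 0.693147 / 44.0 = 0.01575 h⁻¹
C = C₀ · e^(−k·t) = 3.621 × e^(−0.01575 × 62.8)
  = 3.621 × 0.3719 = 1.347 mg/L
Convert: 1.347 mg/L × 1000 = 1347 ng/mL

1350 ng/mL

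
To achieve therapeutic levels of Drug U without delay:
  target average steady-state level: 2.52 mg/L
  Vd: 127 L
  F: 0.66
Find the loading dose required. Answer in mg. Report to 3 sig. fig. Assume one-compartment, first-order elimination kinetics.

485 mg

LD = Css × Vd / F = 2.52 × 127 / 0.66 = 484.9 mg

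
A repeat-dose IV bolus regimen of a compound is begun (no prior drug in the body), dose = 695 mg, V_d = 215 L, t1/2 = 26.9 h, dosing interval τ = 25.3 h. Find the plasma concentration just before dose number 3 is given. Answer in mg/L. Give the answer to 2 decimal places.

C₀ per dose = Dose / Vd = 695 / 215 = 3.233 mg/L
k = ln2 / t½ = 0.693147 / 26.9 = 0.02577 h⁻¹
Fraction remaining after one interval: r = e^(−kτ) = e^(−0.02577 × 25.3) = 0.5210
Before dose 3, 2 doses have been given (aged 1τ, 2τ).
C_trough = C₀ × (r + r²) = 3.233 × (0.5210 + 0.2714) = 2.562 mg/L

2.56 mg/L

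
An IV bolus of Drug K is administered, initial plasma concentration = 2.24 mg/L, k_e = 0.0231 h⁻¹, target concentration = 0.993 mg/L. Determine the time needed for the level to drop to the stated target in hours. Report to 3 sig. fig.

t = ln(C₀ / C) / k = ln(2.240 / 0.993) / 0.02310
  = ln(2.256) / 0.02310 = 0.8136 / 0.02310 = 35.22 h

35.2 h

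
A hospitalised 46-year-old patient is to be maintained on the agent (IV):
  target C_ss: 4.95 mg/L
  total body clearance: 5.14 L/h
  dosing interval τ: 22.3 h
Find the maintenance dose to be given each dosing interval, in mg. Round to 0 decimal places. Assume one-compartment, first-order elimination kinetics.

At steady state, Dose/τ = Css × CL.
Dose = Css × CL × τ = 4.95 × 5.140 × 22.3 = 567.4 mg

567 mg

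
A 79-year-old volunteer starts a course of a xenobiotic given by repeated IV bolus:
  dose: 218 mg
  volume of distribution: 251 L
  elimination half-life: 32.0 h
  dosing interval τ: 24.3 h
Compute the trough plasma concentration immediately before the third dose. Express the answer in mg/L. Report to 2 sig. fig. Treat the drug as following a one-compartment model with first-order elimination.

0.82 mg/L

C₀ per dose = Dose / Vd = 218 / 251 = 0.8685 mg/L
k = ln2 / t½ = 0.693147 / 32.0 = 0.02166 h⁻¹
Fraction remaining after one interval: r = e^(−kτ) = e^(−0.02166 × 24.3) = 0.5908
Before dose 3, 2 doses have been given (aged 1τ, 2τ).
C_trough = C₀ × (r + r²) = 0.8685 × (0.5908 + 0.3490) = 0.8162 mg/L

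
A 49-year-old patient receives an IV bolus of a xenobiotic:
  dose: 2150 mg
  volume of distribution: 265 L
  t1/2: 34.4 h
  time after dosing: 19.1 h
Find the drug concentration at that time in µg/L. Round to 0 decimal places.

C₀ = Dose / Vd = 2150 / 265 = 8.113 mg/L
k = ln2 / t½ = 0.693147 / 34.4 = 0.02015 h⁻¹
C = C₀ · e^(−k·t) = 8.113 × e^(−0.02015 × 19.1)
  = 8.113 × 0.6805 = 5.521 mg/L
Convert: 5.521 mg/L × 1000 = 5521 µg/L

5521 µg/L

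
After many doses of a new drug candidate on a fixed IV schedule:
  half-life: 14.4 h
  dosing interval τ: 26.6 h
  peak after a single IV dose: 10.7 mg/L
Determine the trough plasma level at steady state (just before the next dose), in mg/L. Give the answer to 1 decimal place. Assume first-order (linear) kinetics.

4.1 mg/L

k = ln2 / t½ = 0.693147 / 14.4 = 0.04814 h⁻¹
e^(−kτ) = e^(−0.04814 × 26.6) = 0.2779
Accumulation ratio R = 1 / (1 − e^(−kτ)) = 1 / (1 − 0.2779) = 1.385
Steady-state trough = C₀ × R × e^(−kτ) = 10.7 × 1.385 × 0.2779 = 4.118 mg/L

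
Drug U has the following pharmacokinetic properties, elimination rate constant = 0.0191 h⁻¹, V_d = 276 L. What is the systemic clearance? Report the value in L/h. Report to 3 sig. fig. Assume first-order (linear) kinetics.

CL = k × Vd = 0.0191 × 276 = 5.272 L/h

5.27 L/h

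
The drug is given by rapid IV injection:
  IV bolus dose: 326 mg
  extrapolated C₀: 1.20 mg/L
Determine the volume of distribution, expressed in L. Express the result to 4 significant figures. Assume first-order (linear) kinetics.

Vd = Dose / C₀ = 326.0 / 1.20 = 271.7 L

271.7 L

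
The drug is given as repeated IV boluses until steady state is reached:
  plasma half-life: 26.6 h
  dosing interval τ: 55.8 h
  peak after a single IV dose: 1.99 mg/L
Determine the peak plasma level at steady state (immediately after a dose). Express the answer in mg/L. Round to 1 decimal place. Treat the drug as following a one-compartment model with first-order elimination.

2.6 mg/L

k = ln2 / t½ = 0.693147 / 26.6 = 0.02606 h⁻¹
e^(−kτ) = e^(−0.02606 × 55.8) = 0.2336
Accumulation ratio R = 1 / (1 − e^(−kτ)) = 1 / (1 − 0.2336) = 1.305
Steady-state peak = C₀ × R = 1.99 × 1.305 = 2.597 mg/L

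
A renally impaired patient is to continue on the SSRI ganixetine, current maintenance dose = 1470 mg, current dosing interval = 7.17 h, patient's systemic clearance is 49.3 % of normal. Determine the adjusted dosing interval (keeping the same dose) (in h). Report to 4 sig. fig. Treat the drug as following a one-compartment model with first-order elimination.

To keep the same average steady-state level, dosing rate must scale with clearance.
CL ratio = 49.3 / 100 = 0.4930
New interval (same dose) = 7.17 / 0.4930 = 14.54 h

14.54 h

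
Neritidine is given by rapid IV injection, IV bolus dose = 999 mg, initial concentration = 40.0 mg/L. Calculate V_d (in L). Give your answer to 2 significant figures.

Vd = Dose / C₀ = 999.0 / 40.0 = 24.98 L

25 L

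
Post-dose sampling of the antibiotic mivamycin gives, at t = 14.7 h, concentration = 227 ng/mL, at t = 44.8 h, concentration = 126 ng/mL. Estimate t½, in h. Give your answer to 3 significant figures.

35.4 h

k = ln(C₁/C₂) / (t₂ − t₁) = ln(227/126) / (44.8 − 14.7)
  = 0.5887 / 30.10 = 0.01956 h⁻¹
t½ = ln2 / k = 0.693147 / 0.01956 = 35.44 h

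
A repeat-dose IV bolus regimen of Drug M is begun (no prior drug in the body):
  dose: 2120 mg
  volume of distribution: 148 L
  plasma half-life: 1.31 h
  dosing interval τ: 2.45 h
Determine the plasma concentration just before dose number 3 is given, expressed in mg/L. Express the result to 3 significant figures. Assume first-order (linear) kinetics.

C₀ per dose = Dose / Vd = 2120 / 148 = 14.32 mg/L
k = ln2 / t½ = 0.693147 / 1.31 = 0.5291 h⁻¹
Fraction remaining after one interval: r = e^(−kτ) = e^(−0.5291 × 2.45) = 0.2735
Before dose 3, 2 doses have been given (aged 1τ, 2τ).
C_trough = C₀ × (r + r²) = 14.32 × (0.2735 + 0.07480) = 4.988 mg/L

4.99 mg/L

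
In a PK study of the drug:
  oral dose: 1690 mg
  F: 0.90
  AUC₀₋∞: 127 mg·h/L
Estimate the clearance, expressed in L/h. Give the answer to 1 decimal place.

12.0 L/h

CL = F·Dose / AUC = 0.90 × 1690 / 127 = 11.98 L/h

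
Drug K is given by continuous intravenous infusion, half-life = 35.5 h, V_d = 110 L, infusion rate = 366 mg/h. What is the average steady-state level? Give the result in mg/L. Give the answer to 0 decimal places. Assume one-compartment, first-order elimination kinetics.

k = ln2 / t½ = 0.693147 / 35.5 = 0.01953 h⁻¹
CL = k × Vd = 0.01953 × 110 = 2.148 L/h
At steady state Css = R₀ / CL = 366 / 2.148 = 170.4 mg/L

170 mg/L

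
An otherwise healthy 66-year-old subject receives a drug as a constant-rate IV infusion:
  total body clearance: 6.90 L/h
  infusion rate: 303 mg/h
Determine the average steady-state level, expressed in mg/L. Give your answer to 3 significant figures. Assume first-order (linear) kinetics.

At steady state Css = R₀ / CL = 303 / 6.900 = 43.91 mg/L

43.9 mg/L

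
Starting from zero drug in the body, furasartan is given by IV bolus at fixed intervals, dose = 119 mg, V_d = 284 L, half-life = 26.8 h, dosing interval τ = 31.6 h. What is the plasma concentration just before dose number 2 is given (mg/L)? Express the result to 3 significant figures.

C₀ per dose = Dose / Vd = 119 / 284 = 0.4190 mg/L
k = ln2 / t½ = 0.693147 / 26.8 = 0.02586 h⁻¹
Fraction remaining after one interval: r = e^(−kτ) = e^(−0.02586 × 31.6) = 0.4417
Before dose 2, 1 dose has been given (aged 1τ).
C_trough = C₀ × r = 0.4190 × 0.4417 = 0.1851 mg/L

0.185 mg/L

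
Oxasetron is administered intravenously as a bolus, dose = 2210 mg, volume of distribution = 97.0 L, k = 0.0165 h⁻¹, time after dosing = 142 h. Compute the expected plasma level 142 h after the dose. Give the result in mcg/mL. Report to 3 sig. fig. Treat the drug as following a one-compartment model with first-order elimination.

C₀ = Dose / Vd = 2210 / 97.0 = 22.78 mg/L
C = C₀ · e^(−k·t) = 22.78 × e^(−0.01650 × 142)
  = 22.78 × 0.09604 = 2.188 mg/L
(2.188 mg/L = 2.188 mcg/mL)

2.19 mcg/mL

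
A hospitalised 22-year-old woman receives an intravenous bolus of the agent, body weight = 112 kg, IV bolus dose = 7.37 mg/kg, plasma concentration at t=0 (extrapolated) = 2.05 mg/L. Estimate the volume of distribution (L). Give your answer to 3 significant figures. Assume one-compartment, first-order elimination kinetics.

403 L

Dose = 7.37 × 112 = 825.4 mg
Vd = Dose / C₀ = 825.4 / 2.05 = 402.6 L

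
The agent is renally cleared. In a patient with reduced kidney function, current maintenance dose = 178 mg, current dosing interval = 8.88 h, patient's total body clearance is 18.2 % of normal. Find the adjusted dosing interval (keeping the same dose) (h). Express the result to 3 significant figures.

To keep the same average steady-state level, dosing rate must scale with clearance.
CL ratio = 18.2 / 100 = 0.1820
New interval (same dose) = 8.88 / 0.1820 = 48.79 h

48.8 h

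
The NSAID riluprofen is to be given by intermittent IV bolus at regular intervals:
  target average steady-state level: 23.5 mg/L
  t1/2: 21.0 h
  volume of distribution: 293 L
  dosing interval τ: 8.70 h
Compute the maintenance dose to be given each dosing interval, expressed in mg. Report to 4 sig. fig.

1977 mg

k = ln2 / t½ = 0.693147 / 21.0 = 0.03301 h⁻¹
CL = k × Vd = 0.03301 × 293 = 9.672 L/h
At steady state, Dose/τ = Css × CL.
Dose = Css × CL × τ = 23.5 × 9.672 × 8.70 = 1977 mg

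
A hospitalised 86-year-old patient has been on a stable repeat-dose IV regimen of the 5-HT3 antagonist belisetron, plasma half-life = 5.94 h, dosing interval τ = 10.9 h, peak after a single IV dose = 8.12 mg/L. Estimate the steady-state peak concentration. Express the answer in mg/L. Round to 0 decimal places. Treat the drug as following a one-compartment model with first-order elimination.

k = ln2 / t½ = 0.693147 / 5.94 = 0.1167 h⁻¹
e^(−kτ) = e^(−0.1167 × 10.9) = 0.2803
Accumulation ratio R = 1 / (1 − e^(−kτ)) = 1 / (1 − 0.2803) = 1.389
Steady-state peak = C₀ × R = 8.12 × 1.389 = 11.28 mg/L

11 mg/L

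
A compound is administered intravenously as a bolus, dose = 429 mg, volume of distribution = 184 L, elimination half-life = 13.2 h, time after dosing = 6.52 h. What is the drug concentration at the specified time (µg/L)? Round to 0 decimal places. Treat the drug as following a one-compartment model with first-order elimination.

C₀ = Dose / Vd = 429.0 / 184 = 2.332 mg/L
k = ln2 / t½ = 0.693147 / 13.2 = 0.05251 h⁻¹
C = C₀ · e^(−k·t) = 2.332 × e^(−0.05251 × 6.52)
  = 2.332 × 0.7101 = 1.656 mg/L
Convert: 1.656 mg/L × 1000 = 1656 µg/L

1656 µg/L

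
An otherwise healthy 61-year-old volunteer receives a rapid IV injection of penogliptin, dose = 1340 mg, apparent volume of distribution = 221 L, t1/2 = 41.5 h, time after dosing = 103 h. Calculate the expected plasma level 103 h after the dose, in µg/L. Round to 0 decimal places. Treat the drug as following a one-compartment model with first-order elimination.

1085 µg/L

C₀ = Dose / Vd = 1340 / 221 = 6.063 mg/L
k = ln2 / t½ = 0.693147 / 41.5 = 0.01670 h⁻¹
C = C₀ · e^(−k·t) = 6.063 × e^(−0.01670 × 103)
  = 6.063 × 0.1790 = 1.085 mg/L
Convert: 1.085 mg/L × 1000 = 1085 µg/L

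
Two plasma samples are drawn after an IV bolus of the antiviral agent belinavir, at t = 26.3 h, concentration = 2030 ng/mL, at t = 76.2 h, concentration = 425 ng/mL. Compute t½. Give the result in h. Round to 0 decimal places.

22 h

k = ln(C₁/C₂) / (t₂ − t₁) = ln(2030/425) / (76.2 − 26.3)
  = 1.564 / 49.90 = 0.03134 h⁻¹
t½ = ln2 / k = 0.693147 / 0.03134 = 22.12 h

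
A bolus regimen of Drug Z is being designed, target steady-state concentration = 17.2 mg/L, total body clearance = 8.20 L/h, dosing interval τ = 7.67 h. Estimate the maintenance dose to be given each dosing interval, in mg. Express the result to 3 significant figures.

At steady state, Dose/τ = Css × CL.
Dose = Css × CL × τ = 17.2 × 8.200 × 7.67 = 1082 mg

1080 mg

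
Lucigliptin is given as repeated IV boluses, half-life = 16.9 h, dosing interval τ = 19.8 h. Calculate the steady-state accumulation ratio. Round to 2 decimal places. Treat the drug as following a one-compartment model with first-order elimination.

1.80

k = ln2 / t½ = 0.693147 / 16.9 = 0.04101 h⁻¹
e^(−kτ) = e^(−0.04101 × 19.8) = 0.4440
Accumulation ratio R = 1 / (1 − e^(−kτ)) = 1 / (1 − 0.4440) = 1.799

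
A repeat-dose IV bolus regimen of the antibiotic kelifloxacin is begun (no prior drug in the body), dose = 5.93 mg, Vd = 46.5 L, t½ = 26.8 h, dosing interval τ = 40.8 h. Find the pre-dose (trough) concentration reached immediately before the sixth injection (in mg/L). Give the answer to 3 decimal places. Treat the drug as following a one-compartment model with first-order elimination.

0.068 mg/L

C₀ per dose = Dose / Vd = 5.93 / 46.5 = 0.1275 mg/L
k = ln2 / t½ = 0.693147 / 26.8 = 0.02586 h⁻¹
Fraction remaining after one interval: r = e^(−kτ) = e^(−0.02586 × 40.8) = 0.3482
Before dose 6, 5 doses have been given (aged 1τ, 2τ, 3τ, 4τ, 5τ).
C_trough = C₀ × (r + r² + … + r^5) = C₀ × r(1−r^5)/(1−r)
        = 0.1275 × 0.3482 × (1 − 0.005119) / (1 − 0.3482) = 0.06776 mg/L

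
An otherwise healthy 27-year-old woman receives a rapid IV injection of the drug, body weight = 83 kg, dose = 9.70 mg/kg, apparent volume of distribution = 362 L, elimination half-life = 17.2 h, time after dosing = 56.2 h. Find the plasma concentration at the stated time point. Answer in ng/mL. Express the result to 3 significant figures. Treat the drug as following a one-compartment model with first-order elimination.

Total dose = 9.70 × 83 = 805.1 mg
C₀ = Dose / Vd = 805.1 / 362 = 2.224 mg/L
k = ln2 / t½ = 0.693147 / 17.2 = 0.04030 h⁻¹
C = C₀ · e^(−k·t) = 2.224 × e^(−0.04030 × 56.2)
  = 2.224 × 0.1038 = 0.2309 mg/L
Convert: 0.2309 mg/L × 1000 = 230.9 ng/mL

231 ng/mL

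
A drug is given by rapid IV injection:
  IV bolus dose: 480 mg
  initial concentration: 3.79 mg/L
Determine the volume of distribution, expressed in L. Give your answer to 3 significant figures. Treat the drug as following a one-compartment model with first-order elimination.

127 L

Vd = Dose / C₀ = 480.0 / 3.79 = 126.6 L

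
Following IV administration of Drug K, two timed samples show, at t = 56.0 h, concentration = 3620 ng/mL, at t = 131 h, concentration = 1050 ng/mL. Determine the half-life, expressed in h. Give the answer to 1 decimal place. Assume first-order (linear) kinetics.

k = ln(C₁/C₂) / (t₂ − t₁) = ln(3620/1050) / (131 − 56.0)
  = 1.238 / 75.00 = 0.01651 h⁻¹
t½ = ln2 / k = 0.693147 / 0.01651 = 41.98 h

42.0 h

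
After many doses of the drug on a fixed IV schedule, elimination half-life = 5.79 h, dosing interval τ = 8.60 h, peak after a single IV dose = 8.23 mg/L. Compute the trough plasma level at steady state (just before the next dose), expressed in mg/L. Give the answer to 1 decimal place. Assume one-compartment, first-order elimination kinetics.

k = ln2 / t½ = 0.693147 / 5.79 = 0.1197 h⁻¹
e^(−kτ) = e^(−0.1197 × 8.60) = 0.3572
Accumulation ratio R = 1 / (1 − e^(−kτ)) = 1 / (1 − 0.3572) = 1.556
Steady-state trough = C₀ × R × e^(−kτ) = 8.23 × 1.556 × 0.3572 = 4.574 mg/L

4.6 mg/L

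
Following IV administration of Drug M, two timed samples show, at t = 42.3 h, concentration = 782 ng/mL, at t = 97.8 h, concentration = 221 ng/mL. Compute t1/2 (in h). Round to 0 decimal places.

k = ln(C₁/C₂) / (t₂ − t₁) = ln(782/221) / (97.8 − 42.3)
  = 1.264 / 55.50 = 0.02277 h⁻¹
t½ = ln2 / k = 0.693147 / 0.02277 = 30.44 h

30 h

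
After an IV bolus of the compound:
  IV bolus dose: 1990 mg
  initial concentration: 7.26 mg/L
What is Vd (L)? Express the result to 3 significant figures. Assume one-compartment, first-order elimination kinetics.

Vd = Dose / C₀ = 1990 / 7.26 = 274.1 L

274 L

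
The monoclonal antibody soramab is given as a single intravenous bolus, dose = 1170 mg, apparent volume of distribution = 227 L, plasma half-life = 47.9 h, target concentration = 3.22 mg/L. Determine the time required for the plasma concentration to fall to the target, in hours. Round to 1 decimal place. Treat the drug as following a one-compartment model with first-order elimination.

C₀ = Dose / Vd = 1170 / 227 = 5.154 mg/L
k = ln2 / t½ = 0.693147 / 47.9 = 0.01447 h⁻¹
t = ln(C₀ / C) / k = ln(5.154 / 3.22) / 0.01447
  = ln(1.601) / 0.01447 = 0.4706 / 0.01447 = 32.52 h

32.5 h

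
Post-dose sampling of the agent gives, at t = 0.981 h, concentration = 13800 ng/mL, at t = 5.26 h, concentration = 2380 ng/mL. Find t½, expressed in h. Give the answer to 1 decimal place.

1.7 h

k = ln(C₁/C₂) / (t₂ − t₁) = ln(13800/2380) / (5.26 − 0.981)
  = 1.758 / 4.279 = 0.4108 h⁻¹
t½ = ln2 / k = 0.693147 / 0.4108 = 1.687 h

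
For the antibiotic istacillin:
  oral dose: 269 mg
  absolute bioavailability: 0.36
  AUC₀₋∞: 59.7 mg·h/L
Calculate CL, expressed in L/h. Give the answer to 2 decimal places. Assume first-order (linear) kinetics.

CL = F·Dose / AUC = 0.36 × 269 / 59.7 = 1.622 L/h

1.62 L/h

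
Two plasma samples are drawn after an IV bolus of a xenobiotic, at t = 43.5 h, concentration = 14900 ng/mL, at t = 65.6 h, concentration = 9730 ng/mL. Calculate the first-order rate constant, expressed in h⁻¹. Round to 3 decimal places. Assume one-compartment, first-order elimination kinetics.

k = ln(C₁/C₂) / (t₂ − t₁) = ln(14900/9730) / (65.6 − 43.5)
  = 0.4261 / 22.10 = 0.01928 h⁻¹

0.019 h⁻¹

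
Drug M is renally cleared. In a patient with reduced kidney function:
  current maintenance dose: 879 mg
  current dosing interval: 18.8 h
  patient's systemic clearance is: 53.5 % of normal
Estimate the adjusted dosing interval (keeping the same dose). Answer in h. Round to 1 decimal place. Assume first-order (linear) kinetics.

35.1 h

To keep the same average steady-state level, dosing rate must scale with clearance.
CL ratio = 53.5 / 100 = 0.5350
New interval (same dose) = 18.8 / 0.5350 = 35.14 h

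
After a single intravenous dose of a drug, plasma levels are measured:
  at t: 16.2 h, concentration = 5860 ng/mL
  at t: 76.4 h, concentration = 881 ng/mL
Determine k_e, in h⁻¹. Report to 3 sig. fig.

k = ln(C₁/C₂) / (t₂ − t₁) = ln(5860/881) / (76.4 − 16.2)
  = 1.895 / 60.20 = 0.03148 h⁻¹

0.0315 h⁻¹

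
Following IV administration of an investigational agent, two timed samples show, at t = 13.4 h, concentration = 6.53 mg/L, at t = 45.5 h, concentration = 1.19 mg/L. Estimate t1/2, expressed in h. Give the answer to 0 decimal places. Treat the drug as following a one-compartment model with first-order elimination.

13 h

k = ln(C₁/C₂) / (t₂ − t₁) = ln(6.53/1.19) / (45.5 − 13.4)
  = 1.702 / 32.10 = 0.05302 h⁻¹
t½ = ln2 / k = 0.693147 / 0.05302 = 13.07 h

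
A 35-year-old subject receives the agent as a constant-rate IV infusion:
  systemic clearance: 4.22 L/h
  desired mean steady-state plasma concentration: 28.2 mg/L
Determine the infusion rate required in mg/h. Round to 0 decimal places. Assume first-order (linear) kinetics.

119 mg/h

At steady state, infusion rate R₀ = Css × CL = 28.2 × 4.220 = 119.0 mg/h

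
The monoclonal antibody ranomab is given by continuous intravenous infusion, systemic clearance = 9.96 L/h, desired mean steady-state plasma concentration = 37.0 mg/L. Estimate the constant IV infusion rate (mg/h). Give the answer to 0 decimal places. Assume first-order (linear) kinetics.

At steady state, infusion rate R₀ = Css × CL = 37.0 × 9.960 = 368.5 mg/h

369 mg/h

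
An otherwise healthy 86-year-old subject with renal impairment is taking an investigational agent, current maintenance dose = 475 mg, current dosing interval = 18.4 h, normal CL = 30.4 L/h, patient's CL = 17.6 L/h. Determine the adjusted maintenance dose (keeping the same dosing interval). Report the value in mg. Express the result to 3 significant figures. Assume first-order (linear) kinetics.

275 mg

To keep the same average steady-state level, dosing rate must scale with clearance.
CL ratio = 17.6 / 30.4 = 0.5789
New dose (same interval) = 475 × 0.5789 = 275.0 mg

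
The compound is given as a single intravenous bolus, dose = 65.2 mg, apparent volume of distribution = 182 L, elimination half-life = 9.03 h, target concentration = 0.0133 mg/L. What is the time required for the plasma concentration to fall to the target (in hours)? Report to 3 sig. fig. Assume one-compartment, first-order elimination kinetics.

C₀ = Dose / Vd = 65.20 / 182 = 0.3582 mg/L
k = ln2 / t½ = 0.693147 / 9.03 = 0.07676 h⁻¹
t = ln(C₀ / C) / k = ln(0.3582 / 0.0133) / 0.07676
  = ln(26.93) / 0.07676 = 3.293 / 0.07676 = 42.90 h

42.9 h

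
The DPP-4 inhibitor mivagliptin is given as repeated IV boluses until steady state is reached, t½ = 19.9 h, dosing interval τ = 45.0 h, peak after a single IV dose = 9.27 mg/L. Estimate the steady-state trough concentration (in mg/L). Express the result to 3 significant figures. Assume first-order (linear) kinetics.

k = ln2 / t½ = 0.693147 / 19.9 = 0.03483 h⁻¹
e^(−kτ) = e^(−0.03483 × 45.0) = 0.2086
Accumulation ratio R = 1 / (1 − e^(−kτ)) = 1 / (1 − 0.2086) = 1.264
Steady-state trough = C₀ × R × e^(−kτ) = 9.27 × 1.264 × 0.2086 = 2.444 mg/L

2.44 mg/L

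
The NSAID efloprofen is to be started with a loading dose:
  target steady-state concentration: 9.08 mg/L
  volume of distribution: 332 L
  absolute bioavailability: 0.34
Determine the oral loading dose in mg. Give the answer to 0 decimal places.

8866 mg

LD = Css × Vd / F = 9.08 × 332 / 0.34 = 8866 mg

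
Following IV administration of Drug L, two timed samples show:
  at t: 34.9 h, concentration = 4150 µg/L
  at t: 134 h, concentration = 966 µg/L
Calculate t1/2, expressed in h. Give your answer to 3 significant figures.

k = ln(C₁/C₂) / (t₂ − t₁) = ln(4150/966) / (134 − 34.9)
  = 1.458 / 99.10 = 0.01471 h⁻¹
t½ = ln2 / k = 0.693147 / 0.01471 = 47.12 h

47.1 h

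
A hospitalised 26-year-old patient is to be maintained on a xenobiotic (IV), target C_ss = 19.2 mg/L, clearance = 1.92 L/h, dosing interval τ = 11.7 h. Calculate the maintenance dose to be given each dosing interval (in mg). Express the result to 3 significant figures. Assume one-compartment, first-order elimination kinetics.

At steady state, Dose/τ = Css × CL.
Dose = Css × CL × τ = 19.2 × 1.920 × 11.7 = 431.3 mg

431 mg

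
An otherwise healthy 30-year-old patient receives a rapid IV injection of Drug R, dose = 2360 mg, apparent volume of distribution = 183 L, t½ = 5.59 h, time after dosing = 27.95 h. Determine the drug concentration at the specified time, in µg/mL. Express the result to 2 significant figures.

0.40 µg/mL

C₀ = Dose / Vd = 2360 / 183 = 12.90 mg/L
k = ln2 / t½ = 0.693147 / 5.59 = 0.1240 h⁻¹
t / t½ = 27.95 / 5.59 = 5 half-lives
C = C₀ × (1/2)^5 = 12.90 × 0.03125 = 0.4031 mg/L
(0.4031 mg/L = 0.4031 µg/mL)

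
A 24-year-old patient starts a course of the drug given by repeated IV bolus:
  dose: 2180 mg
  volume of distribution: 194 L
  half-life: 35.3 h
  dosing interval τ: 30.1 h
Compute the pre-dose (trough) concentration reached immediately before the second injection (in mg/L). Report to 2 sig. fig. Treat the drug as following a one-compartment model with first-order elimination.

C₀ per dose = Dose / Vd = 2180 / 194 = 11.24 mg/L
k = ln2 / t½ = 0.693147 / 35.3 = 0.01964 h⁻¹
Fraction remaining after one interval: r = e^(−kτ) = e^(−0.01964 × 30.1) = 0.5537
Before dose 2, 1 dose has been given (aged 1τ).
C_trough = C₀ × r = 11.24 × 0.5537 = 6.224 mg/L

6.2 mg/L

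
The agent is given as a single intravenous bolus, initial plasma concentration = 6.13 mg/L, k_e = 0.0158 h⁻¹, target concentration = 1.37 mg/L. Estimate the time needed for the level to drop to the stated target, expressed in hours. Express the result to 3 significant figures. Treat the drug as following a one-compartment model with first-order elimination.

94.8 h

t = ln(C₀ / C) / k = ln(6.130 / 1.37) / 0.01580
  = ln(4.474) / 0.01580 = 1.498 / 0.01580 = 94.81 h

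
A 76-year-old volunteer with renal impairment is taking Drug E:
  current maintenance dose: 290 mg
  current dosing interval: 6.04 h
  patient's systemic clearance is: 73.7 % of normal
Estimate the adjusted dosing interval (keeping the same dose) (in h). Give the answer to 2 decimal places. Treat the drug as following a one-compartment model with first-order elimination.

8.20 h

To keep the same average steady-state level, dosing rate must scale with clearance.
CL ratio = 73.7 / 100 = 0.7370
New interval (same dose) = 6.04 / 0.7370 = 8.195 h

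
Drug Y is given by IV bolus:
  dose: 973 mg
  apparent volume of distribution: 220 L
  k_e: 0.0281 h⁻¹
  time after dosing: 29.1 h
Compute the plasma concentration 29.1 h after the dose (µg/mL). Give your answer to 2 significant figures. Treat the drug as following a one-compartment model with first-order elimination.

C₀ = Dose / Vd = 973.0 / 220 = 4.423 mg/L
C = C₀ · e^(−k·t) = 4.423 × e^(−0.02810 × 29.1)
  = 4.423 × 0.4414 = 1.952 mg/L
(1.952 mg/L = 1.952 µg/mL)

2.0 µg/mL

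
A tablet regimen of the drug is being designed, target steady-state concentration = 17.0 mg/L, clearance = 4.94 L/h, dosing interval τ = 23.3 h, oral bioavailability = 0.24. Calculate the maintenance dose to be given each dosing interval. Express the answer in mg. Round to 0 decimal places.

8153 mg

At steady state, F × (Dose/τ) = Css × CL.
Dose = Css × CL × τ / F = 17.0 × 4.940 × 23.3 / 0.24 = 8153 mg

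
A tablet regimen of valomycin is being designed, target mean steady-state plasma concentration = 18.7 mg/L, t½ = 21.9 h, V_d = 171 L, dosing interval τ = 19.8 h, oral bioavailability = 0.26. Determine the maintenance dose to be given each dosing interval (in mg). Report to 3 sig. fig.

k = ln2 / t½ = 0.693147 / 21.9 = 0.03165 h⁻¹
CL = k × Vd = 0.03165 × 171 = 5.412 L/h
At steady state, F × (Dose/τ) = Css × CL.
Dose = Css × CL × τ / F = 18.7 × 5.412 × 19.8 / 0.26 = 7707 mg

7710 mg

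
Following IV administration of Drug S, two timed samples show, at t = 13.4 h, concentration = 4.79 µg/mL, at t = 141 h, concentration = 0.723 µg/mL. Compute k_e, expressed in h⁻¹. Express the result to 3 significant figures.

k = ln(C₁/C₂) / (t₂ − t₁) = ln(4.79/0.723) / (141 − 13.4)
  = 1.891 / 127.6 = 0.01482 h⁻¹

0.0148 h⁻¹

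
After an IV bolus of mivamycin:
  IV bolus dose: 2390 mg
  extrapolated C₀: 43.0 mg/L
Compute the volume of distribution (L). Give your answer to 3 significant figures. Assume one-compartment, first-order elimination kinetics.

Vd = Dose / C₀ = 2390 / 43.0 = 55.58 L

55.6 L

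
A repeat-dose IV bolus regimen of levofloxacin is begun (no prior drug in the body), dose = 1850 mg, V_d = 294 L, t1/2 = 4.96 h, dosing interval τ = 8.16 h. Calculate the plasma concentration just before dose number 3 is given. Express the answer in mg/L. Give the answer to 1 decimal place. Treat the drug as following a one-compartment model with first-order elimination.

2.7 mg/L

C₀ per dose = Dose / Vd = 1850 / 294 = 6.293 mg/L
k = ln2 / t½ = 0.693147 / 4.96 = 0.1397 h⁻¹
Fraction remaining after one interval: r = e^(−kτ) = e^(−0.1397 × 8.16) = 0.3198
Before dose 3, 2 doses have been given (aged 1τ, 2τ).
C_trough = C₀ × (r + r²) = 6.293 × (0.3198 + 0.1023) = 2.656 mg/L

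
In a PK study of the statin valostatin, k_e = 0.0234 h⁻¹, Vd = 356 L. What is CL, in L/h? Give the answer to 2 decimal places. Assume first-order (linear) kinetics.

8.33 L/h

CL = k × Vd = 0.0234 × 356 = 8.330 L/h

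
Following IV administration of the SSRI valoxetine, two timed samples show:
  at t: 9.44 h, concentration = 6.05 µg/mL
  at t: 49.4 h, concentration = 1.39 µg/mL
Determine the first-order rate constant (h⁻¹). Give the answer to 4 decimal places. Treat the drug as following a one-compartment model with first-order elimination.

k = ln(C₁/C₂) / (t₂ − t₁) = ln(6.05/1.39) / (49.4 − 9.44)
  = 1.471 / 39.96 = 0.03681 h⁻¹

0.0368 h⁻¹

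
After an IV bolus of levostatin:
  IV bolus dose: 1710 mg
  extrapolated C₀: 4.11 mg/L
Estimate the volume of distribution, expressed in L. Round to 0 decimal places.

Vd = Dose / C₀ = 1710 / 4.11 = 416.1 L

416 L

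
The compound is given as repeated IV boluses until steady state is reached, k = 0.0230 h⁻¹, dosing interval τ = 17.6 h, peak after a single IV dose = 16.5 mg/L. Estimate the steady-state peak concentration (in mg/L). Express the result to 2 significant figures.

e^(−kτ) = e^(−0.02300 × 17.6) = 0.6671
Accumulation ratio R = 1 / (1 − e^(−kτ)) = 1 / (1 − 0.6671) = 3.004
Steady-state peak = C₀ × R = 16.5 × 3.004 = 49.57 mg/L

50 mg/L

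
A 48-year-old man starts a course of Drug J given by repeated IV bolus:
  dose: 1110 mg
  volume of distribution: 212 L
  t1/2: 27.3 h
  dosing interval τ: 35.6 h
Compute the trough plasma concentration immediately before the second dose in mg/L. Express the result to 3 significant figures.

C₀ per dose = Dose / Vd = 1110 / 212 = 5.236 mg/L
k = ln2 / t½ = 0.693147 / 27.3 = 0.02539 h⁻¹
Fraction remaining after one interval: r = e^(−kτ) = e^(−0.02539 × 35.6) = 0.4050
Before dose 2, 1 dose has been given (aged 1τ).
C_trough = C₀ × r = 5.236 × 0.4050 = 2.121 mg/L

2.12 mg/L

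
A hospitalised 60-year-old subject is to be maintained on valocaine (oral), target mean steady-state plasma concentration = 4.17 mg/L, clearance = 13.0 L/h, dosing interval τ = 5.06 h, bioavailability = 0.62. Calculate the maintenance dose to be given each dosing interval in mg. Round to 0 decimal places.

At steady state, F × (Dose/τ) = Css × CL.
Dose = Css × CL × τ / F = 4.17 × 13.00 × 5.06 / 0.62 = 442.4 mg

442 mg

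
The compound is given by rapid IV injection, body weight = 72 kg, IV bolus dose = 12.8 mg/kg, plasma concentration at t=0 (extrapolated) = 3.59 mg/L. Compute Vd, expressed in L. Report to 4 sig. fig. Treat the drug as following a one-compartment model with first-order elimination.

Dose = 12.8 × 72 = 921.6 mg
Vd = Dose / C₀ = 921.6 / 3.59 = 256.7 L

256.7 L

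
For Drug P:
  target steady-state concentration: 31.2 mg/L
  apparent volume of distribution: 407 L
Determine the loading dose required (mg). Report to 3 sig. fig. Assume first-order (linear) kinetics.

LD = Css × Vd = 31.2 × 407 = 12700 mg

12700 mg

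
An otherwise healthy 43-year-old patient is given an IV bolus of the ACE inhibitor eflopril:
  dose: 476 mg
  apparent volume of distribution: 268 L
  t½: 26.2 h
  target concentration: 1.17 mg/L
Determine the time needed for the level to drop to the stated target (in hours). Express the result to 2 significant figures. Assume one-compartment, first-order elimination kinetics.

16 h

C₀ = Dose / Vd = 476.0 / 268 = 1.776 mg/L
k = ln2 / t½ = 0.693147 / 26.2 = 0.02646 h⁻¹
t = ln(C₀ / C) / k = ln(1.776 / 1.17) / 0.02646
  = ln(1.518) / 0.02646 = 0.4174 / 0.02646 = 15.77 h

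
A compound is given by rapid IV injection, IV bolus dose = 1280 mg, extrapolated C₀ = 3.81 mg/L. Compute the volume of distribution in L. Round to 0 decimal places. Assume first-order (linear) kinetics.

Vd = Dose / C₀ = 1280 / 3.81 = 336.0 L

336 L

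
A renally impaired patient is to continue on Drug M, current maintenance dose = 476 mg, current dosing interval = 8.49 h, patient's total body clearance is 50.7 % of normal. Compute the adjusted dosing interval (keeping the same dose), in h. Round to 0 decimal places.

To keep the same average steady-state level, dosing rate must scale with clearance.
CL ratio = 50.7 / 100 = 0.5070
New interval (same dose) = 8.49 / 0.5070 = 16.75 h

17 h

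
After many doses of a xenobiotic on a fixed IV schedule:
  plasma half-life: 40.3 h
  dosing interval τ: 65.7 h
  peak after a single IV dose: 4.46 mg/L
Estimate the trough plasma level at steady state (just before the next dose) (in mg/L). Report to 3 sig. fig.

k = ln2 / t½ = 0.693147 / 40.3 = 0.01720 h⁻¹
e^(−kτ) = e^(−0.01720 × 65.7) = 0.3230
Accumulation ratio R = 1 / (1 − e^(−kτ)) = 1 / (1 − 0.3230) = 1.477
Steady-state trough = C₀ × R × e^(−kτ) = 4.46 × 1.477 × 0.3230 = 2.128 mg/L

2.13 mg/L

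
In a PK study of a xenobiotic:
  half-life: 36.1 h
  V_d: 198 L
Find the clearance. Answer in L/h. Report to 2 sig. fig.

3.8 L/h

k = ln2 / t½ = 0.693147 / 36.1 = 0.01920 h⁻¹
CL = k × Vd = 0.01920 × 198 = 3.802 L/h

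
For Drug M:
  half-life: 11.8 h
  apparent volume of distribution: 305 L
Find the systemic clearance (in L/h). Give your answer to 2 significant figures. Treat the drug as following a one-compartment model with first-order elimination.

18 L/h

k = ln2 / t½ = 0.693147 / 11.8 = 0.05874 h⁻¹
CL = k × Vd = 0.05874 × 305 = 17.92 L/h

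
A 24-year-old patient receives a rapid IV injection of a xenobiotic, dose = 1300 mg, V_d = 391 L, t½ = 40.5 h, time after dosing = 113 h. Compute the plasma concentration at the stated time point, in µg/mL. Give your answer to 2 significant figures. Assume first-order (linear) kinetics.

0.48 µg/mL

C₀ = Dose / Vd = 1300 / 391 = 3.325 mg/L
k = ln2 / t½ = 0.693147 / 40.5 = 0.01711 h⁻¹
C = C₀ · e^(−k·t) = 3.325 × e^(−0.01711 × 113)
  = 3.325 × 0.1447 = 0.4811 mg/L
(0.4811 mg/L = 0.4811 µg/mL)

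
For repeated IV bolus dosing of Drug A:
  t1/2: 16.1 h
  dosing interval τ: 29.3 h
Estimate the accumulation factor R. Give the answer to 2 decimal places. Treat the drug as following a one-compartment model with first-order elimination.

1.40

k = ln2 / t½ = 0.693147 / 16.1 = 0.04305 h⁻¹
e^(−kτ) = e^(−0.04305 × 29.3) = 0.2833
Accumulation ratio R = 1 / (1 − e^(−kτ)) = 1 / (1 − 0.2833) = 1.395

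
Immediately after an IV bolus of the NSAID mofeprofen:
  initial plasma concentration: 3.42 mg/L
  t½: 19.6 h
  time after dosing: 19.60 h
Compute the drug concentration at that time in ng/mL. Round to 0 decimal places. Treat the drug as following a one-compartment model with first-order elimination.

k = ln2 / t½ = 0.693147 / 19.6 = 0.03536 h⁻¹
t / t½ = 19.60 / 19.6 = 1 half-lives
C = C₀ × (1/2)^1 = 3.420 × 0.5000 = 1.710 mg/L
Convert: 1.710 mg/L × 1000 = 1710 ng/mL

1710 ng/mL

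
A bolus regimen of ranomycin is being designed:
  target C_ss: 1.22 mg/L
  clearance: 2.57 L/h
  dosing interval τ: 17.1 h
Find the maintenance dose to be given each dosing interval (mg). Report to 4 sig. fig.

53.62 mg

At steady state, Dose/τ = Css × CL.
Dose = Css × CL × τ = 1.22 × 2.570 × 17.1 = 53.62 mg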